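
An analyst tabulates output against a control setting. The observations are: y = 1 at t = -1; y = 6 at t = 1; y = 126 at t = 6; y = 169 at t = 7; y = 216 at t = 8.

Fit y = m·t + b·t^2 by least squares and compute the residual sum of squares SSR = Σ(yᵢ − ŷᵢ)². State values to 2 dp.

SSR = 1.48

The normal system MᵀM·[m, b]ᵀ = Mᵀy is [[151, 1071]; [1071, 7795]]·[m, b]ᵀ = [3672, 26648]ᵀ.
Determinant 151·7795 − 1071² = 30004.
m = (3672·7795 − 1071·26648)/30004 = 20808/7501; b = (151·26648 − 1071·3672)/30004 = 22784/7501.
Residuals: 425/577, 1414/7501, 54/7501, 5597/7501, -4424/7501; SSR = 11122/7501.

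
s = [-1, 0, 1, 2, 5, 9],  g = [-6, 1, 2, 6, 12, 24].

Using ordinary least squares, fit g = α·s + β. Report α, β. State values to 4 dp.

α = 2.7692, β = -0.8846

Entries of XᵀX: Σs·s = 112, Σs = 16, Σ1 = 6.
Moment sums: Σs·g = 296, Σg = 39.
So XᵀX·[α, β]ᵀ = Xᵀg: [[112, 16]; [16, 6]]·[α, β]ᵀ = [296, 39]ᵀ.
Eliminating β: 6·(row 1) − 16·(row 2) gives 416·α = 6·296 − 16·39 = 1152, so α = 36/13.
Then β = (39 − 16·(36/13))/6 = -23/26.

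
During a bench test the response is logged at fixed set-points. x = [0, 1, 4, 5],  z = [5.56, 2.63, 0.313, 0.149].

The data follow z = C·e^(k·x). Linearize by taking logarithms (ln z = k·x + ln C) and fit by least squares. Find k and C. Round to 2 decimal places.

k = -0.72, C = 5.50

With ln zᵢ as the transformed response and xᵢ as the regressor:
Σx = 10.0000, Σ(x)² = 42.0000, Σln z = -0.3828, Σx·ln z = -13.1983.
Equations: 42.0000·k + 10.0000·ln C = -13.1983;  10.0000·k + 4·ln C = -0.3828.
Slope k = (n·Σx·ln z − Σx·Σln z)/(n·Σ(x)² − (Σx)²) = (4·-13.1983 − 10.0000·-0.3828)/68.0000 = -0.72008; ln C = (Σln z − k·Σx)/n = 1.70450, so C = exp(1.70450) = 5.49863.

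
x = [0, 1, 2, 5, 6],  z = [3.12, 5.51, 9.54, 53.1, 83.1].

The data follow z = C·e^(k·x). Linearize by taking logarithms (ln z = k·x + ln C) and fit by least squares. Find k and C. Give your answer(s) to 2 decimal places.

k = 0.55, C = 3.16

Linearized form: ln z = k·x + ln C. From the 5 transformed points,
Σx = 14.0000, Σ(x)² = 66.0000, Σln z = 13.4921, Σx·ln z = 52.5987.
Equations: 66.0000·k + 14.0000·ln C = 52.5987;  14.0000·k + 5·ln C = 13.4921.
Solving (det = 134.0000): k = 0.55301, ln C = 1.14998, so C = exp(1.14998) = 3.15814.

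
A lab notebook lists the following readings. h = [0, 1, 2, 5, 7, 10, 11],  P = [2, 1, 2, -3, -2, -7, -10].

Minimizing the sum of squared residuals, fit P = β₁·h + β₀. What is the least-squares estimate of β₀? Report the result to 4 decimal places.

Normal-equation sums: Σh·h = 300, Σh = 36, Σ1 = 7.
Right-hand side: Σh·P = -204, ΣP = -17.
Normal equations: [[300, 36]; [36, 7]]·[β₁, β₀]ᵀ = [-204, -17]ᵀ.
Eliminating β₀: 7·(row 1) − 36·(row 2) gives 804·β₁ = 7·(-204) − 36·(-17) = -816, so β₁ = -68/67.
Then β₀ = ((-17) − 36·(-68/67))/7 = 187/67.

β₀ = 2.7910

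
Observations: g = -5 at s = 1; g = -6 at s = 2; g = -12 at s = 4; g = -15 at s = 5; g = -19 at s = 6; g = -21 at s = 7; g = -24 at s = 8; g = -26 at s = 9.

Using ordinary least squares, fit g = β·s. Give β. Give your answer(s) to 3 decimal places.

Normal-equation sums: Σs·s = 276.
Right-hand side: Σs·g = -827.
So MᵀM·[β]ᵀ = Mᵀg: [[276]]·[β]ᵀ = [-827]ᵀ.
Hence β = -827 / 276 ≈ -2.99638.

β = -2.996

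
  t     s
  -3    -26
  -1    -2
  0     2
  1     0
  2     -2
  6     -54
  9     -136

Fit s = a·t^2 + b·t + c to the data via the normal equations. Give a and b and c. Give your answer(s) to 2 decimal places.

a = -1.99, b = 2.73, c = 1.00

The normal system AᵀA·[a, b, c]ᵀ = Aᵀs is [[7956, 926, 132]; [926, 132, 14]; [132, 14, 7]]·[a, b, c]ᵀ = [-13204, -1472, -218]ᵀ.
Row-reducing yields a = -454746/228041, b = 622994/228041, c = 227374/228041.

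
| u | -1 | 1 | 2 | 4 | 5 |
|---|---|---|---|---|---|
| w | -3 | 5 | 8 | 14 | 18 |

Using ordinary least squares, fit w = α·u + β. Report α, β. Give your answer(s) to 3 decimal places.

Forming MᵀM = [[47, 11]; [11, 5]] and Mᵀw = [170, 42]ᵀ gives MᵀM·[α, β]ᵀ = Mᵀw.
Eliminating β: 5·(row 1) − 11·(row 2) gives 114·α = 5·170 − 11·42 = 388, so α = 194/57.
Then β = (42 − 11·(194/57))/5 = 52/57.

α = 3.404, β = 0.912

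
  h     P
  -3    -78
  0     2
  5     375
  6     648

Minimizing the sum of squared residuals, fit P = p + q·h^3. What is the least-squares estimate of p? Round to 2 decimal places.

p = 2.22

With design matrix X, XᵀX = [[4, 314]; [314, 63010]] and XᵀP = [947, 188949]ᵀ.
Δ = 4·63010 − 314² = 153444.
p = (947·63010 − 314·188949)/153444 = 85121/38361; q = (4·188949 − 314·947)/153444 = 229219/76722.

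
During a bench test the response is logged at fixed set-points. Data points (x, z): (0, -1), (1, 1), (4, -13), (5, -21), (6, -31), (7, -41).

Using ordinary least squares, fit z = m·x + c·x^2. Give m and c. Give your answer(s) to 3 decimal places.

m = 0.424, c = -0.912

Compute the Gram sums: Σx·x = 127, Σx·x^2 = 749, Σx^2·x^2 = 4579.
Right-hand side: Σx·z = -629, Σx^2·z = -3857.
det = 127·4579 − 749² = 20532.
m = ((-629)·4579 − 749·(-3857))/20532 = 4351/10266; c = (127·(-3857) − 749·(-629))/20532 = -9359/10266.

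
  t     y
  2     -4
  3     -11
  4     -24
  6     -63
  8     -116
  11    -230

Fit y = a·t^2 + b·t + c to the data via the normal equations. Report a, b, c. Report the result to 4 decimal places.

a = -2.1059, b = 2.2121, c = 0.5433

Sums needed: Σt^2·t^2 = 20386, Σt^2·t = 2158, Σt^2 = 250, Σt·t = 250, Σt = 34, Σ1 = 6.
Right-hand side: Σt^2·y = -38021, Σt·y = -3973, Σy = -448.
So AᵀA·[a, b, c]ᵀ = Aᵀy: [[20386, 2158, 250]; [2158, 250, 34]; [250, 34, 6]]·[a, b, c]ᵀ = [-38021, -3973, -448]ᵀ.
Inverting the 3×3 Gram matrix, [a, b, c]ᵀ = [-34747/16500, 36499/16500, 747/1375]ᵀ.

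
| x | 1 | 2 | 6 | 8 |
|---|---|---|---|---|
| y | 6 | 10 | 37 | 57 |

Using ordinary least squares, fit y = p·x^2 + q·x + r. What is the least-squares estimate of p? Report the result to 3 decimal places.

p = 0.544

The normal system MᵀM·[p, q, r]ᵀ = Mᵀy is [[5409, 737, 105]; [737, 105, 17]; [105, 17, 4]]·[p, q, r]ᵀ = [5026, 704, 110]ᵀ.
Inverting the 3×3 Gram matrix, [p, q, r]ᵀ = [2547/4684, 11213/4684, 3574/1171]ᵀ.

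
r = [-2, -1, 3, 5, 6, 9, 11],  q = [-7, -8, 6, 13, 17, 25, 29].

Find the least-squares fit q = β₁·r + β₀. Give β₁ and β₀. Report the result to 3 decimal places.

From the data, Σr·r = 277, Σr = 31, Σ1 = 7.
Moment sums: Σr·q = 751, Σq = 75.
So AᵀA·[β₁, β₀]ᵀ = Aᵀq: [[277, 31]; [31, 7]]·[β₁, β₀]ᵀ = [751, 75]ᵀ.
Δ = 277·7 − 31² = 978.
β₁ = (751·7 − 31·75)/978 = 1466/489; β₀ = (277·75 − 31·751)/978 = -1253/489.

β₁ = 2.998, β₀ = -2.562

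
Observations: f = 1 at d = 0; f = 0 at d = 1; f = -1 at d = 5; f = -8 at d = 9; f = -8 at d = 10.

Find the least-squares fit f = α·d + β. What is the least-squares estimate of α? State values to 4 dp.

α = -0.9390

Sums needed: Σd·d = 207, Σd = 25, Σ1 = 5.
Right-hand side: Σd·f = -157, Σf = -16.
Eliminating β: 5·(row 1) − 25·(row 2) gives 410·α = 5·(-157) − 25·(-16) = -385, so α = -77/82.
Then β = ((-16) − 25·(-77/82))/5 = 613/410.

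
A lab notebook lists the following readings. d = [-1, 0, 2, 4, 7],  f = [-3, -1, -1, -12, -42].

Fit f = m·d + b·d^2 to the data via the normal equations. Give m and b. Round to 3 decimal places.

The normal equations are: 70·m + 414·b = -341;  414·m + 2674·b = -2257.
(Σd·d = 70, Σd·d^2 = 414, Σd^2·d^2 = 2674, Σd·f = -341, Σd^2·f = -2257.)
Eliminating b: 2674·(row 1) − 414·(row 2) gives 15784·m = 2674·(-341) − 414·(-2257) = 22564, so m = 5641/3946.
Then b = ((-2257) − 414·(5641/3946))/2674 = -2102/1973.

m = 1.430, b = -1.065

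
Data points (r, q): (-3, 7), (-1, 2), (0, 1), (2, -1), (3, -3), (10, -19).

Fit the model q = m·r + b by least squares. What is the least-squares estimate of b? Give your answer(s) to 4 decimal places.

Sums needed: Σr·r = 123, Σr = 11, Σ1 = 6.
For Xᵀq: Σr·q = -224, Σq = -13.
Eliminating b: 6·(row 1) − 11·(row 2) gives 617·m = 6·(-224) − 11·(-13) = -1201, so m = -1201/617.
Then b = ((-13) − 11·(-1201/617))/6 = 865/617.

b = 1.4019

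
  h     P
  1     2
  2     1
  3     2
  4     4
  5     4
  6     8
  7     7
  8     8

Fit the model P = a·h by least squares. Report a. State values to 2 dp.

Forming AᵀA = [[204]] and AᵀP = [207]ᵀ gives AᵀA·[a]ᵀ = AᵀP.
Hence a = 207 / 204 ≈ 1.01471.

a = 1.01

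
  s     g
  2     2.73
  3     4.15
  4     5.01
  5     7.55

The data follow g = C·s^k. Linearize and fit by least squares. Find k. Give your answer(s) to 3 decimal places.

Taking logs, ln g = k·ln s + ln C, so regress ln g on ln s.
Over the data: Σln s = 4.7875, Σ(ln s)² = 6.1995, Σln g = 6.0604, Σln s·ln g = 7.7471.
Normal system: [[6.1995, 4.7875]; [4.7875, 4]]·[k, ln C]ᵀ = [7.7471, 6.0604]ᵀ.
Solving (det = 1.8779): k = 1.05122, ln C = 0.25692.

k = 1.051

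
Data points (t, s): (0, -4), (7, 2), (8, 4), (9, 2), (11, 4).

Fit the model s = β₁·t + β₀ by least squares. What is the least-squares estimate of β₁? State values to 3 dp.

β₁ = 0.743

The normal equations are: 315·β₁ + 35·β₀ = 108;  35·β₁ + 5·β₀ = 8.
(Σt·t = 315, Σt = 35, Σ1 = 5, Σt·s = 108, Σs = 8.)
det = 315·5 − 35² = 350.
β₁ = (108·5 − 35·8)/350 = 26/35; β₀ = (315·8 − 35·108)/350 = -18/5.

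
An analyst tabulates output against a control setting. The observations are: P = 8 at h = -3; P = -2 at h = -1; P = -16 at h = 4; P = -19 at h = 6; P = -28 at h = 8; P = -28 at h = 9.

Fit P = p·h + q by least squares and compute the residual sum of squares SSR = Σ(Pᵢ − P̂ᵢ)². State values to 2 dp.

SSR = 17.00

With design matrix M, MᵀM = [[207, 23]; [23, 6]] and MᵀP = [-676, -85]ᵀ.
Eliminating q: 6·(row 1) − 23·(row 2) gives 713·p = 6·(-676) − 23·(-85) = -2101, so p = -2101/713.
Then q = ((-85) − 23·(-2101/713))/6 = -89/31.
Residuals: 1448/713, -1480/713, -957/713, 1106/713, -1109/713, 32/23; SSR = 12118/713.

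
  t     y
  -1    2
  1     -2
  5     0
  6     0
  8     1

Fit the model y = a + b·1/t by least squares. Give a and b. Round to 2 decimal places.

Normal-equation sums: Σ1 = 5, Σ1/t = 59/120, Σ1/t·1/t = 30001/14400.
Moment sums: Σy = 1, Σ1/t·y = -31/8.
Normal equations: [[5, 59/120]; [59/120, 30001/14400]]·[a, b]ᵀ = [1, -31/8]ᵀ.
det = 5·(30001/14400) − (59/120)² = 36631/3600.
a = (1·(30001/14400) − (59/120)·(-31/8))/(36631/3600) = 14359/36631; b = (5·(-31/8) − (59/120)·1)/(36631/3600) = -71520/36631.

a = 0.39, b = -1.95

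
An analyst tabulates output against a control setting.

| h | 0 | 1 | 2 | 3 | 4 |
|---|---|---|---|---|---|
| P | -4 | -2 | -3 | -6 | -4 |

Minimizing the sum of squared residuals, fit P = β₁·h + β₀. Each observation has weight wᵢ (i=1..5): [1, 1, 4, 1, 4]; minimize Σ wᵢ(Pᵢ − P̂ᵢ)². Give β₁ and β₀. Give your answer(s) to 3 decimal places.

β₁ = -0.330, β₀ = -2.796

Sums needed: Σwᵢ·h·h = 90, Σwᵢ·h = 28, Σwᵢ·1 = 11.
Moment sums: Σwᵢ·h·P = -108, Σwᵢ·P = -40.
Δ = 90·11 − 28² = 206.
β₁ = ((-108)·11 − 28·(-40))/206 = -34/103; β₀ = (90·(-40) − 28·(-108))/206 = -288/103.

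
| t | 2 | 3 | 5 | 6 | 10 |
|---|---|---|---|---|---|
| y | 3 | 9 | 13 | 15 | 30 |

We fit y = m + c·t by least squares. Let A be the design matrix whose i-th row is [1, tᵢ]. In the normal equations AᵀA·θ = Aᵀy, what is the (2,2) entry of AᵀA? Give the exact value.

174

Row 2 ↔ basis t, column 2 ↔ basis t, so (AᵀA)_{2,2} = Σᵢ (t)·(t) = (2)·(2) + (3)·(3) + (5)·(5) + (6)·(6) + (10)·(10) = 174.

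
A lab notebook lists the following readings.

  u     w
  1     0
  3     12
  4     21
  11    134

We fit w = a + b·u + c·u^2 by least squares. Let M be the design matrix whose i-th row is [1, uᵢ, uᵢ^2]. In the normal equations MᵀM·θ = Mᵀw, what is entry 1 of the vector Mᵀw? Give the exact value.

167

Entry 1 ↔ basis 1, so (Mᵀw)_{1} = Σᵢ wᵢ = (1)·(0) + (1)·(12) + (1)·(21) + (1)·(134) = 167.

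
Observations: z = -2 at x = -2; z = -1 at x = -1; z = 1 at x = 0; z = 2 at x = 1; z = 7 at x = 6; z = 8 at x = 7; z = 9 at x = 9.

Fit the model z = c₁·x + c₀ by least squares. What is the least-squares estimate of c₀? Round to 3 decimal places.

c₀ = 0.507

Normal-equation sums: Σx·x = 172, Σx = 20, Σ1 = 7.
Moment sums: Σx·z = 186, Σz = 24.
Normal equations: [[172, 20]; [20, 7]]·[c₁, c₀]ᵀ = [186, 24]ᵀ.
Determinant 172·7 − 20² = 804.
c₁ = (186·7 − 20·24)/804 = 137/134; c₀ = (172·24 − 20·186)/804 = 34/67.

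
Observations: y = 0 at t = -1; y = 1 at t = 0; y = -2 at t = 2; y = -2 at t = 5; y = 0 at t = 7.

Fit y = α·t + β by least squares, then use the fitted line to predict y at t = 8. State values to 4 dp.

ŷ = -1.3407

Compute the Gram sums: Σt·t = 79, Σt = 13, Σ1 = 5.
Right-hand side: Σt·y = -14, Σy = -3.
So AᵀA·[α, β]ᵀ = Aᵀy: [[79, 13]; [13, 5]]·[α, β]ᵀ = [-14, -3]ᵀ.
Δ = 79·5 − 13² = 226.
α = ((-14)·5 − 13·(-3))/226 = -31/226; β = (79·(-3) − 13·(-14))/226 = -55/226.
At t = 8: ŷ = (-31/226)·(8) + (-55/226)·(1) = -303/226.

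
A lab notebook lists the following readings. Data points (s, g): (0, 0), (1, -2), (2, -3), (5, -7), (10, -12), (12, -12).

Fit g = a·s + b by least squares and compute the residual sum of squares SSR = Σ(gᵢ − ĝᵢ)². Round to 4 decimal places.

Forming AᵀA = [[274, 30]; [30, 6]] and Aᵀg = [-307, -36]ᵀ gives AᵀA·[a, b]ᵀ = Aᵀg.
Eliminating b: 6·(row 1) − 30·(row 2) gives 744·a = 6·(-307) − 30·(-36) = -762, so a = -127/124.
Then b = ((-36) − 30·(-127/124))/6 = -109/124.
Residuals: 109/124, -3/31, -9/124, -1, -109/124, 145/124; SSR = 487/124.

SSR = 3.9274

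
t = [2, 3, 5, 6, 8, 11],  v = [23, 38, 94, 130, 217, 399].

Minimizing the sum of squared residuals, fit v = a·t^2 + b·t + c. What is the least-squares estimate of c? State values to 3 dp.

c = 5.400

Setting ∂/∂a … = 0 gives: 20755·a + 2219·b + 259·c = 69631;  2219·a + 259·b + 35·c = 7535;  259·a + 35·b + 6·c = 901.
Inverting the 3×3 Gram matrix, [a, b, c]ᵀ = [2551/840, 1969/840, 27/5]ᵀ.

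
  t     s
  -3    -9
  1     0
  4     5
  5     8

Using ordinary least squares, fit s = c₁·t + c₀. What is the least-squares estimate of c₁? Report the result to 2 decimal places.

c₁ = 2.06

Setting ∂/∂c₁ … = 0 gives: 51·c₁ + 7·c₀ = 87;  7·c₁ + 4·c₀ = 4.
det = 51·4 − 7² = 155.
c₁ = (87·4 − 7·4)/155 = 64/31; c₀ = (51·4 − 7·87)/155 = -81/31.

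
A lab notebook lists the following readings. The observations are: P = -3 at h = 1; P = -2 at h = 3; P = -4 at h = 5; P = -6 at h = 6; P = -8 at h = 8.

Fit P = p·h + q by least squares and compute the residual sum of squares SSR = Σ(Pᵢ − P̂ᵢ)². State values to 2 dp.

The normal system MᵀM·[p, q]ᵀ = MᵀP is [[135, 23]; [23, 5]]·[p, q]ᵀ = [-129, -23]ᵀ.
Eliminating q: 5·(row 1) − 23·(row 2) gives 146·p = 5·(-129) − 23·(-23) = -116, so p = -58/73.
Then q = ((-23) − 23·(-58/73))/5 = -69/73.
Residuals: -92/73, 97/73, 67/73, -21/73, -51/73; SSR = 348/73.

SSR = 4.77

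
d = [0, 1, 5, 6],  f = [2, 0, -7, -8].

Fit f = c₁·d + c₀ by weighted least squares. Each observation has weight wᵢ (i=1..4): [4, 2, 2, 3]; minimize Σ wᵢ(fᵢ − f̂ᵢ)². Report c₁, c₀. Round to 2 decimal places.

The normal equations are: 160·c₁ + 30·c₀ = -214;  30·c₁ + 11·c₀ = -30.
(Σwᵢ·d·d = 160, Σwᵢ·d = 30, Σwᵢ·1 = 11, Σwᵢ·d·f = -214, Σwᵢ·f = -30.)
Determinant 160·11 − 30² = 860.
c₁ = ((-214)·11 − 30·(-30))/860 = -727/430; c₀ = (160·(-30) − 30·(-214))/860 = 81/43.

c₁ = -1.69, c₀ = 1.88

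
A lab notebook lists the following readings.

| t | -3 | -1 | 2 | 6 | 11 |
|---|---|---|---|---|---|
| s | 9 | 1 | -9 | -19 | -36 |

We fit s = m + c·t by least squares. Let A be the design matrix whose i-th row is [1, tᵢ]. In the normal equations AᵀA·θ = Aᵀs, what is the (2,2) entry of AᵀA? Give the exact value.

Row 2 ↔ basis t, column 2 ↔ basis t, so (AᵀA)_{2,2} = Σᵢ (t)·(t) = (-3)·(-3) + (-1)·(-1) + (2)·(2) + (6)·(6) + (11)·(11) = 171.

171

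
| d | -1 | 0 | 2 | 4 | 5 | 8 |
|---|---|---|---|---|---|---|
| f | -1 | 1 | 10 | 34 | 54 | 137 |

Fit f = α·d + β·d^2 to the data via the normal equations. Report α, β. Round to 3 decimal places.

α = 0.615, β = 2.056

Entries of XᵀX: Σd·d = 110, Σd·d^2 = 708, Σd^2·d^2 = 4994.
For Xᵀf: Σd·f = 1523, Σd^2·f = 10701.
So XᵀX·[α, β]ᵀ = Xᵀf: [[110, 708]; [708, 4994]]·[α, β]ᵀ = [1523, 10701]ᵀ.
det = 110·4994 − 708² = 48076.
α = (1523·4994 − 708·10701)/48076 = 2111/3434; β = (110·10701 − 708·1523)/48076 = 7059/3434.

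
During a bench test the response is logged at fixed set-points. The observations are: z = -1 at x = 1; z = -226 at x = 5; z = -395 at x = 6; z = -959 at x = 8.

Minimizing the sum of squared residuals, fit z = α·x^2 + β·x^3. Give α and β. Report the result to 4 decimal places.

Forming MᵀM = [[6018, 43670]; [43670, 324426]] and Mᵀz = [-81247, -604579]ᵀ gives MᵀM·[α, β]ᵀ = Mᵀz.
Δ = 6018·324426 − 43670² = 45326768.
α = ((-81247)·324426 − 43670·(-604579))/45326768 = 10831427/11331692; β = (6018·(-604579) − 43670·(-81247))/45326768 = -22574983/11331692.

α = 0.9559, β = -1.9922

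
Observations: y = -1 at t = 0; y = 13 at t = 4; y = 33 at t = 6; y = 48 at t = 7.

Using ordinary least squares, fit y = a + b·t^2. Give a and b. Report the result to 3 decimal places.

The normal equations are: 4·a + 101·b = 93;  101·a + 3953·b = 3748.
(Σ1 = 4, Σt^2 = 101, Σt^2·t^2 = 3953, Σy = 93, Σt^2·y = 3748.)
Δ = 4·3953 − 101² = 5611.
a = (93·3953 − 101·3748)/5611 = -10919/5611; b = (4·3748 − 101·93)/5611 = 5599/5611.

a = -1.946, b = 0.998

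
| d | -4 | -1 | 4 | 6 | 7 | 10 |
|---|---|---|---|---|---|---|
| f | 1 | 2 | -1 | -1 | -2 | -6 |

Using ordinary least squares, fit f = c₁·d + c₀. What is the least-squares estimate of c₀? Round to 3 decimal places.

c₀ = 0.551

MᵀM·[c₁, c₀]ᵀ = Mᵀf reads: 218·c₁ + 22·c₀ = -90;  22·c₁ + 6·c₀ = -7.
det = 218·6 − 22² = 824.
c₁ = ((-90)·6 − 22·(-7))/824 = -193/412; c₀ = (218·(-7) − 22·(-90))/824 = 227/412.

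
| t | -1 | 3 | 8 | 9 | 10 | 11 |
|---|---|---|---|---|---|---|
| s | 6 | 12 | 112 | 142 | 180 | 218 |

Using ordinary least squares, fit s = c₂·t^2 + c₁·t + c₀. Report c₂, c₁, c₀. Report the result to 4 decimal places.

Setting ∂/∂c₂ … = 0 gives: 35380·c₂ + 3598·c₁ + 376·c₀ = 63162;  3598·c₂ + 376·c₁ + 40·c₀ = 6402;  376·c₂ + 40·c₁ + 6·c₀ = 670.
(Σt^2·t^2 = 35380, Σt^2·t = 3598, Σt^2 = 376, Σt·t = 376, Σt = 40, Σ1 = 6, Σt^2·s = 63162, Σt·s = 6402, Σs = 670.)
Solving the 3×3 system (Gaussian elimination) gives c₂ = 50769/25255, c₁ = -59717/25255, c₀ = 36731/25255.

c₂ = 2.0103, c₁ = -2.3646, c₀ = 1.4544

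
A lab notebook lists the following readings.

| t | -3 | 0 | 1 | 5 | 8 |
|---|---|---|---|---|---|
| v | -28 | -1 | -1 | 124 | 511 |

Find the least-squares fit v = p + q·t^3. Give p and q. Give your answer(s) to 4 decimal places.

Forming AᵀA = [[5, 611]; [611, 278499]] and Aᵀv = [605, 277887]ᵀ gives AᵀA·[p, q]ᵀ = Aᵀv.
Eliminating q: 278499·(row 1) − 611·(row 2) gives 1019174·p = 278499·605 − 611·277887 = -1297062, so p = -49887/39199.
Then q = (277887 − 611·(-49887/39199))/278499 = 509890/509587.

p = -1.2727, q = 1.0006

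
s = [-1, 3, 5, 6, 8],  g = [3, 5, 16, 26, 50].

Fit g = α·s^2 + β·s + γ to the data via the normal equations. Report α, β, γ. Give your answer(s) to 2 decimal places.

With design matrix M, MᵀM = [[6099, 879, 135]; [879, 135, 21]; [135, 21, 5]] and Mᵀg = [4584, 648, 100]ᵀ.
Row-reducing yields α = 182/187, β = -3930/2431, γ = 1244/2431.

α = 0.97, β = -1.62, γ = 0.51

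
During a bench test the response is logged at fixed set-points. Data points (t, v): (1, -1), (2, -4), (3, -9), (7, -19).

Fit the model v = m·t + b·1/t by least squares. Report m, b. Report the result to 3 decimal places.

m = -2.796, b = 1.788

The normal system MᵀM·[m, b]ᵀ = Mᵀv is [[63, 4]; [4, 2437/1764]]·[m, b]ᵀ = [-169, -61/7]ᵀ.
Determinant 63·(2437/1764) − 4² = 1989/28.
m = ((-169)·(2437/1764) − 4·(-61/7))/(1989/28) = -350365/125307; b = (63·(-61/7) − 4·(-169))/(1989/28) = 3556/1989.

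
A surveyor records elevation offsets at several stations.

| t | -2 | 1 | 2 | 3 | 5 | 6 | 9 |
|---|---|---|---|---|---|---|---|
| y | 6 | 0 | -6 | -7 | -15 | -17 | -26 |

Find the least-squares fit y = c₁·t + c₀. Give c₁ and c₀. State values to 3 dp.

c₁ = -3.000, c₀ = 1.000

The normal system AᵀA·[c₁, c₀]ᵀ = Aᵀy is [[160, 24]; [24, 7]]·[c₁, c₀]ᵀ = [-456, -65]ᵀ.
Determinant 160·7 − 24² = 544.
c₁ = ((-456)·7 − 24·(-65))/544 = -3; c₀ = (160·(-65) − 24·(-456))/544 = 1.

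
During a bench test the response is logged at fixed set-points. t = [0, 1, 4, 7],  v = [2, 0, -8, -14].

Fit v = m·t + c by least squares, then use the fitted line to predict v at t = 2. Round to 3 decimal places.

v̂ = -2.667

The normal equations are: 66·m + 12·c = -130;  12·m + 4·c = -20.
Eliminating c: 4·(row 1) − 12·(row 2) gives 120·m = 4·(-130) − 12·(-20) = -280, so m = -7/3.
Then c = ((-20) − 12·(-7/3))/4 = 2.
At t = 2: v̂ = (-7/3)·(2) + (2)·(1) = -8/3.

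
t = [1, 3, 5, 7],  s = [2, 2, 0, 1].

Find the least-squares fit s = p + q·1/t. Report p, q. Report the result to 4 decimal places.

Entries of AᵀA: Σ1 = 4, Σ1/t = 176/105, Σ1/t·1/t = 12916/11025.
For Aᵀs: Σs = 5, Σ1/t·s = 59/21.
AᵀA·[p, q]ᵀ = Aᵀs becomes [[4, 176/105]; [176/105, 12916/11025]]·[p, q]ᵀ = [5, 59/21]ᵀ.
det = 4·(12916/11025) − (176/105)² = 6896/3675.
p = (5·(12916/11025) − (176/105)·(59/21))/(6896/3675) = 1055/1724; q = (4·(59/21) − (176/105)·5)/(6896/3675) = 2625/1724.

p = 0.6119, q = 1.5226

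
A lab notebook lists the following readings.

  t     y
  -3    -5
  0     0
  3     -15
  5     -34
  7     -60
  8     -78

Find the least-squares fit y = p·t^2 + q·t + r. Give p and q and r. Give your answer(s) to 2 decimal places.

p = -1.00, q = -1.61, r = -0.62

Compute the Gram sums: Σt^2·t^2 = 7284, Σt^2·t = 980, Σt^2 = 156, Σt·t = 156, Σt = 20, Σ1 = 6.
And Σt^2·y = -8962, Σt·y = -1244, Σy = -192.
Normal equations: [[7284, 980, 156]; [980, 156, 20]; [156, 20, 6]]·[p, q, r]ᵀ = [-8962, -1244, -192]ᵀ.
Solving the 3×3 system (Gaussian elimination) gives p = -28805/28788, q = -15439/9596, r = -4474/7197.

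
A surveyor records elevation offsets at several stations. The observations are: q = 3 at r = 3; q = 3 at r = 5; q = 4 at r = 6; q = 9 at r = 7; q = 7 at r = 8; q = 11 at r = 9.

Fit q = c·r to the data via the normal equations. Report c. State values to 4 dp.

c = 1.0076

With design matrix M, MᵀM = [[264]] and Mᵀq = [266]ᵀ.
c = 266/264 = 1.00758.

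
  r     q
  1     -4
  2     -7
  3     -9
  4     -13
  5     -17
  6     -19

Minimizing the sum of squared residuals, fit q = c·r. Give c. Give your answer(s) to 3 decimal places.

c = -3.253

The normal system MᵀM·[c]ᵀ = Mᵀq is [[91]]·[c]ᵀ = [-296]ᵀ.
Hence c = -296 / 91 ≈ -3.25275.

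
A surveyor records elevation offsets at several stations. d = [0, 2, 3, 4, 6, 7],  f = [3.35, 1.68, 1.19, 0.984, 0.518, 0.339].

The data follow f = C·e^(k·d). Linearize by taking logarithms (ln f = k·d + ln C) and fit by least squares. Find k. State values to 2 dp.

k = -0.32

With ln fᵢ as the transformed response and dᵢ as the regressor:
Sums: Σd = 22.0000, Σ(d)² = 114.0000, Σln f = 0.1460, Σd·ln f = -10.0240.
Normal system: [[114.0000, 22.0000]; [22.0000, 6]]·[k, ln C]ᵀ = [-10.0240, 0.1460]ᵀ.
Slope k = (n·Σd·ln f − Σd·Σln f)/(n·Σ(d)² − (Σd)²) = (6·-10.0240 − 22.0000·0.1460)/200.0000 = -0.31679; ln C = (Σln f − k·Σd)/n = 1.18589.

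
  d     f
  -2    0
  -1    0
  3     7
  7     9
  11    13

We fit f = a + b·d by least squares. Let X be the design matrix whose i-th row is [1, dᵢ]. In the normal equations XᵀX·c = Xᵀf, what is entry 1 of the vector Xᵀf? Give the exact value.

29

Entry 1 ↔ basis 1, so (Xᵀf)_{1} = Σᵢ fᵢ = (1)·(0) + (1)·(0) + (1)·(7) + (1)·(9) + (1)·(13) = 29.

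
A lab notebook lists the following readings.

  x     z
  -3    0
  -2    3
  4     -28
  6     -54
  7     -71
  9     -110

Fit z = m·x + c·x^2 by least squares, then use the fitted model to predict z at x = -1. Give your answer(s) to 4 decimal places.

Setting ∂/∂m … = 0 gives: 195·m + 1317·c = -1929;  1317·m + 10611·c = -14769.
Eliminating c: 10611·(row 1) − 1317·(row 2) gives 334656·m = 10611·(-1929) − 1317·(-14769) = -1017846, so m = -56547/18592.
Then c = ((-14769) − 1317·(-56547/18592))/10611 = -18859/18592.
At x = -1: ẑ = (-56547/18592)·(-1) + (-18859/18592)·(1) = 673/332.

ẑ = 2.0271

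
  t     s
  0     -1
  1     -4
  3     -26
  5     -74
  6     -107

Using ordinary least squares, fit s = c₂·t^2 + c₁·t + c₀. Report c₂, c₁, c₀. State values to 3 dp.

c₂ = -3.088, c₁ = 0.915, c₀ = -1.290

From the data, Σt^2·t^2 = 2003, Σt^2·t = 369, Σt^2 = 71, Σt·t = 71, Σt = 15, Σ1 = 5.
For Xᵀs: Σt^2·s = -5940, Σt·s = -1094, Σs = -212.
XᵀX·[c₂, c₁, c₀]ᵀ = Xᵀs becomes [[2003, 369, 71]; [369, 71, 15]; [71, 15, 5]]·[c₂, c₁, c₀]ᵀ = [-5940, -1094, -212]ᵀ.
Inverting the 3×3 Gram matrix, [c₂, c₁, c₀]ᵀ = [-454/147, 583/637, -2465/1911]ᵀ.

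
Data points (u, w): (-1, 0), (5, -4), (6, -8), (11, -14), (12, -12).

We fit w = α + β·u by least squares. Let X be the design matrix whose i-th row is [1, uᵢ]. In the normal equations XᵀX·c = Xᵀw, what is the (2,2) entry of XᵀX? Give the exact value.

327

Row 2 ↔ basis u, column 2 ↔ basis u, so (XᵀX)_{2,2} = Σᵢ (u)·(u) = (-1)·(-1) + (5)·(5) + (6)·(6) + (11)·(11) + (12)·(12) = 327.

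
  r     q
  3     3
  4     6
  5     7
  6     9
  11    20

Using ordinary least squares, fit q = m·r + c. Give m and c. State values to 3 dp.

Setting ∂/∂m … = 0 gives: 207·m + 29·c = 342;  29·m + 5·c = 45.
(Σr·r = 207, Σr = 29, Σ1 = 5, Σr·q = 342, Σq = 45.)
det = 207·5 − 29² = 194.
m = (342·5 − 29·45)/194 = 405/194; c = (207·45 − 29·342)/194 = -603/194.

m = 2.088, c = -3.108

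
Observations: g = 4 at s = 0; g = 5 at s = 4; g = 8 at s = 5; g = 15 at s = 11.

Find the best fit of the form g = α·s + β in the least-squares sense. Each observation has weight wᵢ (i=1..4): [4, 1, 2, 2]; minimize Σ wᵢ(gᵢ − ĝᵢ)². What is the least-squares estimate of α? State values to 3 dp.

Forming AᵀWA = [[308, 36]; [36, 9]] and AᵀWg = [430, 67]ᵀ gives AᵀWA·[α, β]ᵀ = AᵀWg.
det = 308·9 − 36² = 1476.
α = (430·9 − 36·67)/1476 = 81/82; β = (308·67 − 36·430)/1476 = 1289/369.

α = 0.988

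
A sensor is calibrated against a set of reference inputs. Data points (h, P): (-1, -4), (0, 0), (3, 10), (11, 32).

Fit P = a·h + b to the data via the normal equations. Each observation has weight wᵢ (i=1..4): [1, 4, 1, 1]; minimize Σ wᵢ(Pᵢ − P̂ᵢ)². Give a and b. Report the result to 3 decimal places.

With design matrix M, MᵀWM = [[131, 13]; [13, 7]] and MᵀWP = [386, 38]ᵀ.
Δ = 131·7 − 13² = 748.
a = (386·7 − 13·38)/748 = 552/187; b = (131·38 − 13·386)/748 = -10/187.

a = 2.952, b = -0.053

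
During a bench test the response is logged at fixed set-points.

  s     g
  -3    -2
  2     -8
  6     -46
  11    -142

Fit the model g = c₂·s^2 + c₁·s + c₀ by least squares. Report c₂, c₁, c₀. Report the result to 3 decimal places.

c₂ = -1.000, c₁ = -1.962, c₀ = 0.849

Setting ∂/∂c₂ … = 0 gives: 16034·c₂ + 1528·c₁ + 170·c₀ = -18888;  1528·c₂ + 170·c₁ + 16·c₀ = -1848;  170·c₂ + 16·c₁ + 4·c₀ = -198.
(Σs^2·s^2 = 16034, Σs^2·s = 1528, Σs^2 = 170, Σs·s = 170, Σs = 16, Σ1 = 4, Σs^2·g = -18888, Σs·g = -1848, Σg = -198.)
Solving the 3×3 system (Gaussian elimination) gives c₂ = -1, c₁ = -104/53, c₀ = 45/53.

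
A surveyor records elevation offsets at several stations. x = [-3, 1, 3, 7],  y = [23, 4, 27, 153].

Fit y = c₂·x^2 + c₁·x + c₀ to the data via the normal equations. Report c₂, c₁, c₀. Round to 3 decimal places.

c₂ = 3.021, c₁ = 0.859, c₀ = -1.322

With design matrix A, AᵀA = [[2564, 344, 68]; [344, 68, 8]; [68, 8, 4]] and Aᵀy = [7951, 1087, 207]ᵀ.
Solving the 3×3 system (Gaussian elimination) gives c₂ = 145/48, c₁ = 67/78, c₀ = -275/208.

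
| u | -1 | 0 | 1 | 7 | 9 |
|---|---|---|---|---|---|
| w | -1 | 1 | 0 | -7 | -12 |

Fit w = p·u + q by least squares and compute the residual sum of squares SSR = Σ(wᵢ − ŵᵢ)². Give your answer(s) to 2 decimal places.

Setting ∂/∂p … = 0 gives: 132·p + 16·q = -156;  16·p + 5·q = -19.
Δ = 132·5 − 16² = 404.
p = ((-156)·5 − 16·(-19))/404 = -119/101; q = (132·(-19) − 16·(-156))/404 = -3/101.
Residuals: -217/101, 104/101, 122/101, 129/101, -138/101; SSR = 1074/101.

SSR = 10.63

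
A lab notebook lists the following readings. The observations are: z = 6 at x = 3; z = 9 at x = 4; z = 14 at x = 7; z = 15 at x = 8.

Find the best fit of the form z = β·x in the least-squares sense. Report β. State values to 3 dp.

β = 1.971

Setting ∂/∂β … = 0 gives: 138·β = 272.
(Σx·x = 138, Σx·z = 272.)
Hence β = 272 / 138 ≈ 1.97101.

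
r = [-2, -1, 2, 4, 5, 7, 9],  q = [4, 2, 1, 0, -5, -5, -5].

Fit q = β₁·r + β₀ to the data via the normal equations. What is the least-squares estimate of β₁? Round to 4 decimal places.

β₁ = -0.8757

Normal-equation sums: Σr·r = 180, Σr = 24, Σ1 = 7.
For Mᵀq: Σr·q = -113, Σq = -8.
det = 180·7 − 24² = 684.
β₁ = ((-113)·7 − 24·(-8))/684 = -599/684; β₀ = (180·(-8) − 24·(-113))/684 = 106/57.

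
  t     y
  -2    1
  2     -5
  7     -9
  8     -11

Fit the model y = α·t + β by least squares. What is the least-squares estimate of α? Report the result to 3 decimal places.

α = -1.127

Compute the Gram sums: Σt·t = 121, Σt = 15, Σ1 = 4.
For Mᵀy: Σt·y = -163, Σy = -24.
Normal equations: [[121, 15]; [15, 4]]·[α, β]ᵀ = [-163, -24]ᵀ.
det = 121·4 − 15² = 259.
α = ((-163)·4 − 15·(-24))/259 = -292/259; β = (121·(-24) − 15·(-163))/259 = -459/259.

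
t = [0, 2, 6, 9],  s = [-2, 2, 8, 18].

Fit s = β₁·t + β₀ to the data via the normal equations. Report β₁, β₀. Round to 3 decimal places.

β₁ = 2.123, β₀ = -2.523

The normal equations are: 121·β₁ + 17·β₀ = 214;  17·β₁ + 4·β₀ = 26.
(Σt·t = 121, Σt = 17, Σ1 = 4, Σt·s = 214, Σs = 26.)
Eliminating β₀: 4·(row 1) − 17·(row 2) gives 195·β₁ = 4·214 − 17·26 = 414, so β₁ = 138/65.
Then β₀ = (26 − 17·(138/65))/4 = -164/65.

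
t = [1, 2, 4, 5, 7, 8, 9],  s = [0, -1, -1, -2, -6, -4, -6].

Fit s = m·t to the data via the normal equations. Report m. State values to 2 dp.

m = -0.60

From the data, Σt·t = 240.
And Σt·s = -144.
Normal equations: [[240]]·[m]ᵀ = [-144]ᵀ.
m = (-144)/240 = -0.6.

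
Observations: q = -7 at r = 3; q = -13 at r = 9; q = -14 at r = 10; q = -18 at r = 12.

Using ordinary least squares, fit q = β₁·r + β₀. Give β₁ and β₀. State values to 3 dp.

MᵀM·[β₁, β₀]ᵀ = Mᵀq reads: 334·β₁ + 34·β₀ = -494;  34·β₁ + 4·β₀ = -52.
Eliminating β₀: 4·(row 1) − 34·(row 2) gives 180·β₁ = 4·(-494) − 34·(-52) = -208, so β₁ = -52/45.
Then β₀ = ((-52) − 34·(-52/45))/4 = -143/45.

β₁ = -1.156, β₀ = -3.178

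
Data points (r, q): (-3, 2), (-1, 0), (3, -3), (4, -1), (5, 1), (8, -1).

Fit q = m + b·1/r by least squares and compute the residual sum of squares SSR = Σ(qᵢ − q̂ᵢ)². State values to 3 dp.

SSR = 12.331

Normal-equation sums: Σ1 = 6, Σ1/r = -17/40, Σ1/r·1/r = 19301/14400.
And Σq = -2, Σ1/r·q = -221/120.
Normal equations: [[6, -17/40]; [-17/40, 19301/14400]]·[m, b]ᵀ = [-2, -221/120]ᵀ.
Determinant 6·(19301/14400) − (-17/40)² = 7547/960.
m = ((-2)·(19301/14400) − (-17/40)·(-221/120))/(7547/960) = -49873/113205; b = (6·(-221/120) − (-17/40)·(-2))/(7547/960) = -11424/7547.
Residuals: 219163/113205, -121487/113205, -232622/113205, -20492/113205, 39470/22641, -41912/113205; SSR = 1395946/113205.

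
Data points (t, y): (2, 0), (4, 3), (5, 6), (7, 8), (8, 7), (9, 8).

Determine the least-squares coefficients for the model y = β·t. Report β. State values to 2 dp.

β = 0.95

With design matrix X, XᵀX = [[239]] and Xᵀy = [226]ᵀ.
β = 226/239 = 0.945607.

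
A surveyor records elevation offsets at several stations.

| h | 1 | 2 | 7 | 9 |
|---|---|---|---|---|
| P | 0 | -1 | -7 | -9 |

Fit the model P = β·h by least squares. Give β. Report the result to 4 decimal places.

Compute the Gram sums: Σh·h = 135.
And Σh·P = -132.
β = (-132)/135 = -0.977778.

β = -0.9778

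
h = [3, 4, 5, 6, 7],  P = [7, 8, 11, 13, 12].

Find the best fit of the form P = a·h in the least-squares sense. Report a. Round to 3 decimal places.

a = 2.000

Normal-equation sums: Σh·h = 135.
For AᵀP: Σh·P = 270.
So AᵀA·[a]ᵀ = AᵀP: [[135]]·[a]ᵀ = [270]ᵀ.
a = 270/135 = 2.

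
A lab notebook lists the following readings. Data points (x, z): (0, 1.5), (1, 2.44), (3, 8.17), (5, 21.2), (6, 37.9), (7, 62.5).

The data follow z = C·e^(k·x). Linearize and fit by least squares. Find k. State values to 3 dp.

k = 0.536

With ln zᵢ as the transformed response and xᵢ as the regressor:
AᵀA = [[120.0000, 22.0000]; [22.0000, 6]], rhs = [73.2193, 14.2221]ᵀ  (here Σx = 22.0000, Σ(x)² = 120.0000, Σln z = 14.2221, Σx·ln z = 73.2193).
Solving (det = 236.0000): k = 0.53572, ln C = 0.40602.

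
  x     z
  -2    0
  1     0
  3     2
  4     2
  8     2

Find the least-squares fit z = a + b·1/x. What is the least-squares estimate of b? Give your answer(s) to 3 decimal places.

The normal system AᵀA·[a, b]ᵀ = Aᵀz is [[5, 29/24]; [29/24, 829/576]]·[a, b]ᵀ = [6, 17/12]ᵀ.
Eliminating b: (829/576)·(row 1) − (29/24)·(row 2) gives (413/72)·a = (829/576)·6 − (29/24)·(17/12) = 997/144, so a = 997/826.
Then b = ((17/12) − (29/24)·(997/826))/(829/576) = -12/413.

b = -0.029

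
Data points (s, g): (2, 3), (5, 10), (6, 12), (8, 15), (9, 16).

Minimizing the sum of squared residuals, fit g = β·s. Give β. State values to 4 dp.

β = 1.8667

XᵀX·[β]ᵀ = Xᵀg reads: 210·β = 392.
Hence β = 392 / 210 ≈ 1.86667.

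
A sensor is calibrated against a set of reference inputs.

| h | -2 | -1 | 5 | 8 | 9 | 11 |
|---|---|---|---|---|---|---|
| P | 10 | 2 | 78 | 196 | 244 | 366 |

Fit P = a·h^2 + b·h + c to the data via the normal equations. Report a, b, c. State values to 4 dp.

Compute the Gram sums: Σh^2·h^2 = 25940, Σh^2·h = 2688, Σh^2 = 296, Σh·h = 296, Σh = 30, Σ1 = 6.
Moment sums: Σh^2·P = 78586, Σh·P = 8158, ΣP = 896.
XᵀX·[a, b, c]ᵀ = XᵀP becomes [[25940, 2688, 296]; [2688, 296, 30]; [296, 30, 6]]·[a, b, c]ᵀ = [78586, 8158, 896]ᵀ.
Inverting the 3×3 Gram matrix, [a, b, c]ᵀ = [432707/146990, 61367/73495, -5021/73495]ᵀ.

a = 2.9438, b = 0.8350, c = -0.0683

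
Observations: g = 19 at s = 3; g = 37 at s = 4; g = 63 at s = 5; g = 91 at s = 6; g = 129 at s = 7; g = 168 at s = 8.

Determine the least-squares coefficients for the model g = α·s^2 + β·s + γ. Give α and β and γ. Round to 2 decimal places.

Sums needed: Σs^2·s^2 = 8755, Σs^2·s = 1287, Σs^2 = 199, Σs·s = 199, Σs = 33, Σ1 = 6.
For Aᵀg: Σs^2·g = 22687, Σs·g = 3313, Σg = 507.
Inverting the 3×3 Gram matrix, [α, β, γ]ᵀ = [153/56, -23/280, -793/140]ᵀ.

α = 2.73, β = -0.08, γ = -5.66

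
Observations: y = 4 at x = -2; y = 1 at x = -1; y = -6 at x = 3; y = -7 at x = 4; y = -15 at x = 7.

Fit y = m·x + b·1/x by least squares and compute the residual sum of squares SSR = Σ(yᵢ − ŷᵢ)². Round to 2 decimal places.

Setting ∂/∂m … = 0 gives: 79·m + 5·b = -160;  5·m + (10189/7056)·b = -249/28.
(Σx·x = 79, Σx·1/x = 5, Σ1/x·1/x = 10189/7056, Σx·y = -160, Σ1/x·y = -249/28.)
Δ = 79·(10189/7056) − 5² = 628531/7056.
m = ((-160)·(10189/7056) − 5·(-249/28))/(628531/7056) = -1316500/628531; b = (79·(-249/28) − 5·(-160))/(628531/7056) = 687708/628531.
Residuals: 224978/628531, -261/628531, -50922/628531, 694356/628531, -310709/628531; SSR = 1005326/628531.

SSR = 1.60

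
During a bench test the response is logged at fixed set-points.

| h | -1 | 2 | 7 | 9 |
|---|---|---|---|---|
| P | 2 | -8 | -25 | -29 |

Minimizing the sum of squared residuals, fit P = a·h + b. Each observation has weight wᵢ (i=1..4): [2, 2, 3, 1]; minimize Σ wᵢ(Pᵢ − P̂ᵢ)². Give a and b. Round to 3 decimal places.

a = -3.255, b = -1.482

Compute the Gram sums: Σwᵢ·h·h = 238, Σwᵢ·h = 32, Σwᵢ·1 = 8.
Moment sums: Σwᵢ·h·P = -822, Σwᵢ·P = -116.
Normal equations: [[238, 32]; [32, 8]]·[a, b]ᵀ = [-822, -116]ᵀ.
det = 238·8 − 32² = 880.
a = ((-822)·8 − 32·(-116))/880 = -179/55; b = (238·(-116) − 32·(-822))/880 = -163/110.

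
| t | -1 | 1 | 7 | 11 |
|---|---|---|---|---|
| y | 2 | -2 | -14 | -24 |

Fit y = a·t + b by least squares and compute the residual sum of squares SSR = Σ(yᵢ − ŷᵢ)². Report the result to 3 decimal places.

The normal system MᵀM·[a, b]ᵀ = Mᵀy is [[172, 18]; [18, 4]]·[a, b]ᵀ = [-366, -38]ᵀ.
Eliminating b: 4·(row 1) − 18·(row 2) gives 364·a = 4·(-366) − 18·(-38) = -780, so a = -15/7.
Then b = ((-38) − 18·(-15/7))/4 = 1/7.
Residuals: -2/7, 0, 6/7, -4/7; SSR = 8/7.

SSR = 1.143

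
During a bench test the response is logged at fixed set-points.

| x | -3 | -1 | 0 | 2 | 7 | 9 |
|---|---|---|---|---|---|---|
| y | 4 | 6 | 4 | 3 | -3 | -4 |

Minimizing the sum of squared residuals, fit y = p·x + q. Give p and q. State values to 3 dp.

p = -0.829, q = 3.602

From the data, Σx·x = 144, Σx = 14, Σ1 = 6.
Right-hand side: Σx·y = -69, Σy = 10.
det = 144·6 − 14² = 668.
p = ((-69)·6 − 14·10)/668 = -277/334; q = (144·10 − 14·(-69))/668 = 1203/334.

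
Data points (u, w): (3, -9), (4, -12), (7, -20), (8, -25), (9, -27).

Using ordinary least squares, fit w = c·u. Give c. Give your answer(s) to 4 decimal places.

c = -3.0046

From the data, Σu·u = 219.
For Aᵀw: Σu·w = -658.
c = (-658)/219 = -3.00457.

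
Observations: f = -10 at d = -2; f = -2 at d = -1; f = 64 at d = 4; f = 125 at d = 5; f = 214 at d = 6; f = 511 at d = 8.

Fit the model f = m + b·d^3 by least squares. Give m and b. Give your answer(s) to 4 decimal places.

m = -0.9850, b = 0.9999

Setting ∂/∂m … = 0 gives: 6·m + 908·b = 902;  908·m + 328586·b = 327659.
(Σ1 = 6, Σd^3 = 908, Σd^3·d^3 = 328586, Σf = 902, Σd^3·f = 327659.)
Determinant 6·328586 − 908² = 1147052.
m = (902·328586 − 908·327659)/1147052 = -282450/286763; b = (6·327659 − 908·902)/1147052 = 573469/573526.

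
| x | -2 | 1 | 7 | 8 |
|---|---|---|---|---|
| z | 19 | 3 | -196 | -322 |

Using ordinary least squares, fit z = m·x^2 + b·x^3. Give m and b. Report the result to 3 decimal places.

Compute the Gram sums: Σx^2·x^2 = 6514, Σx^2·x^3 = 49544, Σx^3·x^3 = 379858.
Moment sums: Σx^2·z = -30133, Σx^3·z = -232241.
Δ = 6514·379858 − 49544² = 19787076.
m = ((-30133)·379858 − 49544·(-232241))/19787076 = 3327055/1099282; b = (6514·(-232241) − 49544·(-30133))/19787076 = -1106029/1099282.

m = 3.027, b = -1.006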